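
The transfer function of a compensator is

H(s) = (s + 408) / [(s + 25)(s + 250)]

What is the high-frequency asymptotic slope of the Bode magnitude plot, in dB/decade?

-20 dB/decade

Each pole contributes −20 dB/decade at high frequency; each zero contributes +20 dB/decade.
Net: 1 zero(s) − 2 pole(s) → -20 dB/decade.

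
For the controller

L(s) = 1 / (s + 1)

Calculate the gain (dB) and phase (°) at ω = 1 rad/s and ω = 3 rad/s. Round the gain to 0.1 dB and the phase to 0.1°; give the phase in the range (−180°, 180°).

ω = 1: -3.0 dB, -45.0°; ω = 3: -10.0 dB, -71.6°

At s = jω = j1:
pole (s+1): 1 + j1 → |·| = √(1²+1²) = √2 ≈ 1.4142, ∠ = arctan(1/1) ≈ 45.00°
|L| = 1 / 1.4142 ≈ 0.70711
Gain = 20 log₁₀(0.70711) ≈ -3.01 dB
∠L = 0.00° − 45.00° = -45.00°

At s = jω = j3:
pole (s+1): 1 + j3 → |·| = √(1²+3²) = √10 ≈ 3.1623, ∠ = arctan(3/1) ≈ 71.57°
|L| = 1 / 3.1623 ≈ 0.31623
Gain = 20 log₁₀(0.31623) ≈ -10.00 dB
∠L = 0.00° − 71.57° = -71.57°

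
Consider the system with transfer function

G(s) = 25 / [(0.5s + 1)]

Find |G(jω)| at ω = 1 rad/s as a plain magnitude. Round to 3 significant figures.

22.4

At ω = 1 rad/s:
pole (1 + j1·0.5) = 1 + j0.5 → |·| ≈ 1.118, ∠ ≈ 26.57°
|G| = 25 · 1 / (1.118) ≈ 22.361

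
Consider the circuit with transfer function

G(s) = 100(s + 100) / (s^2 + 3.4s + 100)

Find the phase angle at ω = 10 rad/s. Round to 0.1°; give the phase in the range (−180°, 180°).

-84.3°

At s = jω = j10:
zero (s+100): 100 + j10 → |·| = √(100²+10²) = √10100 ≈ 100.5, ∠ = arctan(10/100) ≈ 5.71°
quadratic: (j10)² + 3.4·j10 + 100 = 0 + j34 → |·| ≈ 34, ∠ ≈ 90.00°
∠G = 5.71° − 90.00° = -84.29°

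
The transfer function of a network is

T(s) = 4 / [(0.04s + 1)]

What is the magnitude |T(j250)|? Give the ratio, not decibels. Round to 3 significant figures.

0.398

At ω = 250 rad/s:
pole (1 + j250·0.04) = 1 + j10 → |·| ≈ 10.05, ∠ ≈ 84.29°
|T| = 4 · 1 / (10.05) ≈ 0.39801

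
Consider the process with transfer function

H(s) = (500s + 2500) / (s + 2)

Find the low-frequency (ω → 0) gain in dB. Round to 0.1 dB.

H(0) = 2500 / 2 = 1250
20 log₁₀(1250) ≈ 61.94 dB

61.9 dB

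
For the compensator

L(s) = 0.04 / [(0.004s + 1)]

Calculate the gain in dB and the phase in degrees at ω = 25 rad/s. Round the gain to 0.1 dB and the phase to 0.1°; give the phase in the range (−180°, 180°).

At ω = 25 rad/s:
pole (1 + j25·0.004) = 1 + j0.1 → |·| ≈ 1.005, ∠ ≈ 5.71°
|L| = 0.04 · 1 / (1.005) ≈ 0.039801
Gain = 20 log₁₀(0.039801) ≈ -28.00 dB
∠L = (0°) − (5.71°) = -5.71°

-28.0 dB, -5.7°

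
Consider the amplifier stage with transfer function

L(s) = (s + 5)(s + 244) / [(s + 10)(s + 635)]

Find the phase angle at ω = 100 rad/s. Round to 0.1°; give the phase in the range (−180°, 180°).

16.2°

At s = jω = j100:
zero (s+5): 5 + j100 → |·| = √(5²+100²) = √10025 ≈ 100.12, ∠ = arctan(100/5) ≈ 87.14°
zero (s+244): 244 + j100 → |·| = √(244²+100²) = √69536 ≈ 263.7, ∠ = arctan(100/244) ≈ 22.29°
pole (s+10): 10 + j100 → |·| = √(10²+100²) = √10100 ≈ 100.5, ∠ = arctan(100/10) ≈ 84.29°
pole (s+635): 635 + j100 → |·| = √(635²+100²) = √413225 ≈ 642.83, ∠ = arctan(100/635) ≈ 8.95°
∠L = 109.43° − 93.24° = 16.19°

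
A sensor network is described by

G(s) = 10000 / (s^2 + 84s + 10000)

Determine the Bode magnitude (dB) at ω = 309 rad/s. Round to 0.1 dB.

At s = jω = j309:
quadratic: (j309)² + 84·j309 + 10000 = -85481 + j25956 → |·| ≈ 89335, ∠ ≈ 163.11°
|G| = 10000 / 89335 ≈ 0.11194
Gain = 20 log₁₀(0.11194) ≈ -19.02 dB

-19.0 dB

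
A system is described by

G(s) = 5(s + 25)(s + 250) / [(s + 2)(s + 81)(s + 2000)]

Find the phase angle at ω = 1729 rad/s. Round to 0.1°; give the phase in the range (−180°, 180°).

-47.2°

At s = jω = j1729:
zero (s+25): 25 + j1729 → |·| = √(25²+1729²) = √2990066 ≈ 1729.2, ∠ = arctan(1729/25) ≈ 89.17°
zero (s+250): 250 + j1729 → |·| = √(250²+1729²) = √3051941 ≈ 1747, ∠ = arctan(1729/250) ≈ 81.77°
pole (s+2): 2 + j1729 → |·| = √(2²+1729²) = √2989445 ≈ 1729, ∠ = arctan(1729/2) ≈ 89.93°
pole (s+81): 81 + j1729 → |·| = √(81²+1729²) = √2996002 ≈ 1730.9, ∠ = arctan(1729/81) ≈ 87.32°
pole (s+2000): 2000 + j1729 → |·| = √(2000²+1729²) = √6989441 ≈ 2643.8, ∠ = arctan(1729/2000) ≈ 40.84°
∠G = 170.94° − 218.09° = -47.15°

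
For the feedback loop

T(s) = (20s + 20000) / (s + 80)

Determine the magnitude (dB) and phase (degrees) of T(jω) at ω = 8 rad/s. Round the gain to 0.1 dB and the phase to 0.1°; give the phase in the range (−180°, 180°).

Substitute s = j8:
Numerator: 20(j8) + 20000 = 20000 + j160
Denominator: (j8) + 80 = 80 + j8
|N| = √(20000² + 160²) ≈ 20001, ∠N ≈ 0.46°
|D| = √(80² + 8²) ≈ 80.399, ∠D ≈ 5.71°
|T| = 20001 / 80.399 ≈ 248.77
Gain = 20 log₁₀(248.77) ≈ 47.92 dB
∠T = 0.46° − 5.71° = -5.25°

47.9 dB, -5.3°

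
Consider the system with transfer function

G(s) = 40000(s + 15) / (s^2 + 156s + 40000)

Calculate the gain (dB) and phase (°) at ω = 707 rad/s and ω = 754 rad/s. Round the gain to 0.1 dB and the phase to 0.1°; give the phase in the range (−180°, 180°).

At s = jω = j707:
zero (s+15): 15 + j707 → |·| = √(15²+707²) = √500074 ≈ 707.16, ∠ = arctan(707/15) ≈ 88.78°
quadratic: (j707)² + 156·j707 + 40000 = -459849 + j110292 → |·| ≈ 4.7289e+05, ∠ ≈ 166.51°
|G| = 40000 · 707.16 / 4.7289e+05 ≈ 59.816
Gain = 20 log₁₀(59.816) ≈ 35.54 dB
∠G = 88.78° − 166.51° = -77.73°

At s = jω = j754:
zero (s+15): 15 + j754 → |·| = √(15²+754²) = √568741 ≈ 754.15, ∠ = arctan(754/15) ≈ 88.86°
quadratic: (j754)² + 156·j754 + 40000 = -528516 + j117624 → |·| ≈ 5.4145e+05, ∠ ≈ 167.45°
|G| = 40000 · 754.15 / 5.4145e+05 ≈ 55.713
Gain = 20 log₁₀(55.713) ≈ 34.92 dB
∠G = 88.86° − 167.45° = -78.59°

ω = 707: 35.5 dB, -77.7°; ω = 754: 34.9 dB, -78.6°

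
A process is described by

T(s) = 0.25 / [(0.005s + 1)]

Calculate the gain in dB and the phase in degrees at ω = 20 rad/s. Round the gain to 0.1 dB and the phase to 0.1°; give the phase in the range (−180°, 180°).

-12.1 dB, -5.7°

At ω = 20 rad/s:
pole (1 + j20·0.005) = 1 + j0.1 → |·| ≈ 1.005, ∠ ≈ 5.71°
|T| = 0.25 · 1 / (1.005) ≈ 0.24876
Gain = 20 log₁₀(0.24876) ≈ -12.08 dB
∠T = (0°) − (5.71°) = -5.71°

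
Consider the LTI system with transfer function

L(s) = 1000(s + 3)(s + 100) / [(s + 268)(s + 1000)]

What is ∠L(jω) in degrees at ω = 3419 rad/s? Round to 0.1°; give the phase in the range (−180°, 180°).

19.1°

At s = jω = j3419:
zero (s+3): 3 + j3419 → |·| = √(3²+3419²) = √11689570 ≈ 3419, ∠ = arctan(3419/3) ≈ 89.95°
zero (s+100): 100 + j3419 → |·| = √(100²+3419²) = √11699561 ≈ 3420.5, ∠ = arctan(3419/100) ≈ 88.32°
pole (s+268): 268 + j3419 → |·| = √(268²+3419²) = √11761385 ≈ 3429.5, ∠ = arctan(3419/268) ≈ 85.52°
pole (s+1000): 1000 + j3419 → |·| = √(1000²+3419²) = √12689561 ≈ 3562.2, ∠ = arctan(3419/1000) ≈ 73.70°
∠L = 178.27° − 159.22° = 19.05°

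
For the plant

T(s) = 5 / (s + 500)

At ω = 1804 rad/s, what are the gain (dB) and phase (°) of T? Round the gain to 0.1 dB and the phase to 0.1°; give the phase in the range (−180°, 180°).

-51.5 dB, -74.5°

Substitute s = j1804:
Numerator: 5 = 5 + j0
Denominator: (j1804) + 500 = 500 + j1804
|N| = √(5² + 0²) ≈ 5, ∠N ≈ 0.00°
|D| = √(500² + 1804²) ≈ 1872, ∠D ≈ 74.51°
|T| = 5 / 1872 ≈ 0.0026709
Gain = 20 log₁₀(0.0026709) ≈ -51.47 dB
∠T = 0.00° − 74.51° = -74.51°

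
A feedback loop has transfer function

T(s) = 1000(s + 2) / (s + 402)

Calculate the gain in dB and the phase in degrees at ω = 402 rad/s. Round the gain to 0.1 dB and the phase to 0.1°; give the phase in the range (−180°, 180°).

57.0 dB, 44.7°

At s = jω = j402:
zero (s+2): 2 + j402 → |·| = √(2²+402²) = √161608 ≈ 402, ∠ = arctan(402/2) ≈ 89.71°
pole (s+402): 402 + j402 → |·| = √(402²+402²) = √323208 ≈ 568.51, ∠ = arctan(402/402) ≈ 45.00°
|T| = 1000 · 402 / 568.51 ≈ 707.11
Gain = 20 log₁₀(707.11) ≈ 56.99 dB
∠T = 89.71° − 45.00° = 44.71°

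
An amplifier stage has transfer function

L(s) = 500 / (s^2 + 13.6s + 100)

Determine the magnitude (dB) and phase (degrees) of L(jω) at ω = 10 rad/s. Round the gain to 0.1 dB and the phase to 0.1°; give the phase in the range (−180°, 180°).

At s = jω = j10:
quadratic: (j10)² + 13.6·j10 + 100 = 0 + j136 → |·| ≈ 136, ∠ ≈ 90.00°
|L| = 500 / 136 ≈ 3.6765
Gain = 20 log₁₀(3.6765) ≈ 11.31 dB
∠L = 0.00° − 90.00° = -90.00°

11.3 dB, -90.0°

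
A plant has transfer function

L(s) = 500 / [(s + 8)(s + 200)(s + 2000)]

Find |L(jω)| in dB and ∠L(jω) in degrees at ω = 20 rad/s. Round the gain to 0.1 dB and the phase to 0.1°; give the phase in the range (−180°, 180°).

-84.8 dB, -74.5°

At s = jω = j20:
pole (s+8): 8 + j20 → |·| = √(8²+20²) = √464 ≈ 21.541, ∠ = arctan(20/8) ≈ 68.20°
pole (s+200): 200 + j20 → |·| = √(200²+20²) = √40400 ≈ 201, ∠ = arctan(20/200) ≈ 5.71°
pole (s+2000): 2000 + j20 → |·| = √(2000²+20²) = √4000400 ≈ 2000.1, ∠ = arctan(20/2000) ≈ 0.57°
|L| = 500 / 8.6599e+06 ≈ 5.7737e-05
Gain = 20 log₁₀(5.7737e-05) ≈ -84.77 dB
∠L = 0.00° − 74.48° = -74.48°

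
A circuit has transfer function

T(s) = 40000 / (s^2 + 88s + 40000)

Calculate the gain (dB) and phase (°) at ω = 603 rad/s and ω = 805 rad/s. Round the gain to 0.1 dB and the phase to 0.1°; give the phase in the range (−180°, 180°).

At s = jω = j603:
quadratic: (j603)² + 88·j603 + 40000 = -323609 + j53064 → |·| ≈ 3.2793e+05, ∠ ≈ 170.69°
|T| = 40000 / 3.2793e+05 ≈ 0.12198
Gain = 20 log₁₀(0.12198) ≈ -18.27 dB
∠T = 0.00° − 170.69° = -170.69°

At s = jω = j805:
quadratic: (j805)² + 88·j805 + 40000 = -608025 + j70840 → |·| ≈ 6.1214e+05, ∠ ≈ 173.35°
|T| = 40000 / 6.1214e+05 ≈ 0.065345
Gain = 20 log₁₀(0.065345) ≈ -23.70 dB
∠T = 0.00° − 173.35° = -173.35°

ω = 603: -18.3 dB, -170.7°; ω = 805: -23.7 dB, -173.4°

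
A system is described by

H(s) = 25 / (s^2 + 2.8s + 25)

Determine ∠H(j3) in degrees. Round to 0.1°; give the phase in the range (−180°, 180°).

At s = jω = j3:
quadratic: (j3)² + 2.8·j3 + 25 = 16 + j8.4 → |·| ≈ 18.071, ∠ ≈ 27.70°
∠H = 0.00° − 27.70° = -27.70°

-27.7°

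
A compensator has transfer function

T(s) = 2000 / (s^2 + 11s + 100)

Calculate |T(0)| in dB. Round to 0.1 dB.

26.0 dB

T(0) = 2000 / 100 = 20
20 log₁₀(20) ≈ 26.02 dB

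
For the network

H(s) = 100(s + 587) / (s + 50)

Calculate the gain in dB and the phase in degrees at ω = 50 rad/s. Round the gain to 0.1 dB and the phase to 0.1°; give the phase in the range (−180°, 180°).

58.4 dB, -40.1°

At s = jω = j50:
zero (s+587): 587 + j50 → |·| = √(587²+50²) = √347069 ≈ 589.13, ∠ = arctan(50/587) ≈ 4.87°
pole (s+50): 50 + j50 → |·| = √(50²+50²) = √5000 ≈ 70.711, ∠ = arctan(50/50) ≈ 45.00°
|H| = 100 · 589.13 / 70.711 ≈ 833.15
Gain = 20 log₁₀(833.15) ≈ 58.41 dB
∠H = 4.87° − 45.00° = -40.13°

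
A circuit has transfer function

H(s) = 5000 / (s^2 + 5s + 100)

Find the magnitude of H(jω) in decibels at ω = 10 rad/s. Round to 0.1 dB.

At s = jω = j10:
quadratic: (j10)² + 5·j10 + 100 = 0 + j50 → |·| ≈ 50, ∠ ≈ 90.00°
|H| = 5000 / 50 ≈ 100
Gain = 20 log₁₀(100) ≈ 40.00 dB

40.0 dB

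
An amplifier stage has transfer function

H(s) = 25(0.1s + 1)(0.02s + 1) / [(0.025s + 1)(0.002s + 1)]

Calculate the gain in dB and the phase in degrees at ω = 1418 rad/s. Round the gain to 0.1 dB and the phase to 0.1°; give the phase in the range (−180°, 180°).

59.5 dB, 18.6°

At ω = 1418 rad/s:
zero (1 + j1418·0.1) = 1 + j141.8 → |·| ≈ 141.8, ∠ ≈ 89.60°
zero (1 + j1418·0.02) = 1 + j28.36 → |·| ≈ 28.378, ∠ ≈ 87.98°
pole (1 + j1418·0.025) = 1 + j35.45 → |·| ≈ 35.464, ∠ ≈ 88.38°
pole (1 + j1418·0.002) = 1 + j2.836 → |·| ≈ 3.0071, ∠ ≈ 70.58°
|H| = 25 · 141.8 · 28.378 / (35.464 · 3.0071) ≈ 943.33
Gain = 20 log₁₀(943.33) ≈ 59.49 dB
∠H = (89.60° + 87.98°) − (88.38° + 70.58°) = 18.62°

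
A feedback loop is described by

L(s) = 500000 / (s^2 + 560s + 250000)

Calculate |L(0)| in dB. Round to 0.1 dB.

6.0 dB

L(0) = 500000 / 250000 = 2
20 log₁₀(2) ≈ 6.02 dB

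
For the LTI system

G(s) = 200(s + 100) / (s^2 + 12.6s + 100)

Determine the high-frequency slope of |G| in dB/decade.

-20 dB/decade

Each pole contributes −20 dB/decade at high frequency; each zero contributes +20 dB/decade.
Net: 1 zero(s) − 2 pole(s) → -20 dB/decade.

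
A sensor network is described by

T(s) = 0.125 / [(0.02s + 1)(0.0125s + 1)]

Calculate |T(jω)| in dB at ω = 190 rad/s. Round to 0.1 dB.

At ω = 190 rad/s:
pole (1 + j190·0.02) = 1 + j3.8 → |·| ≈ 3.9294, ∠ ≈ 75.26°
pole (1 + j190·0.0125) = 1 + j2.375 → |·| ≈ 2.5769, ∠ ≈ 67.17°
|T| = 0.125 · 1 / (3.9294 · 2.5769) ≈ 0.012345
Gain = 20 log₁₀(0.012345) ≈ -38.17 dB

-38.2 dB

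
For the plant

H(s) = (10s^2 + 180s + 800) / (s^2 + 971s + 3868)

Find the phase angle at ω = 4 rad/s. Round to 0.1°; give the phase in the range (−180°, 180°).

3.1°

Substitute s = j4:
Numerator: 10(j4)^2 + 180(j4) + 800 = 640 + j720
Denominator: (j4)^2 + 971(j4) + 3868 = 3852 + j3884
|N| = √(640² + 720²) ≈ 963.33, ∠N ≈ 48.37°
|D| = √(3852² + 3884²) ≈ 5470.2, ∠D ≈ 45.24°
∠H = 48.37° − 45.24° = 3.13°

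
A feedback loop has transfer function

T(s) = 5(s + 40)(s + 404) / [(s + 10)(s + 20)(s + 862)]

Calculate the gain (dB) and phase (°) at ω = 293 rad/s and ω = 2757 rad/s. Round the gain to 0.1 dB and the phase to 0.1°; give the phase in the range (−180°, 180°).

At s = jω = j293:
zero (s+40): 40 + j293 → |·| = √(40²+293²) = √87449 ≈ 295.72, ∠ = arctan(293/40) ≈ 82.23°
zero (s+404): 404 + j293 → |·| = √(404²+293²) = √249065 ≈ 499.06, ∠ = arctan(293/404) ≈ 35.95°
pole (s+10): 10 + j293 → |·| = √(10²+293²) = √85949 ≈ 293.17, ∠ = arctan(293/10) ≈ 88.05°
pole (s+20): 20 + j293 → |·| = √(20²+293²) = √86249 ≈ 293.68, ∠ = arctan(293/20) ≈ 86.10°
pole (s+862): 862 + j293 → |·| = √(862²+293²) = √828893 ≈ 910.44, ∠ = arctan(293/862) ≈ 18.77°
|T| = 5 · 1.4758e+05 / 7.8387e+07 ≈ 0.0094136
Gain = 20 log₁₀(0.0094136) ≈ -40.52 dB
∠T = 118.18° − 192.92° = -74.74°

At s = jω = j2757:
zero (s+40): 40 + j2757 → |·| = √(40²+2757²) = √7602649 ≈ 2757.3, ∠ = arctan(2757/40) ≈ 89.17°
zero (s+404): 404 + j2757 → |·| = √(404²+2757²) = √7764265 ≈ 2786.4, ∠ = arctan(2757/404) ≈ 81.66°
pole (s+10): 10 + j2757 → |·| = √(10²+2757²) = √7601149 ≈ 2757, ∠ = arctan(2757/10) ≈ 89.79°
pole (s+20): 20 + j2757 → |·| = √(20²+2757²) = √7601449 ≈ 2757.1, ∠ = arctan(2757/20) ≈ 89.58°
pole (s+862): 862 + j2757 → |·| = √(862²+2757²) = √8344093 ≈ 2888.6, ∠ = arctan(2757/862) ≈ 72.64°
|T| = 5 · 7.6829e+06 / 2.1957e+10 ≈ 0.0017495
Gain = 20 log₁₀(0.0017495) ≈ -55.14 dB
∠T = 170.83° − 252.01° = -81.18°

ω = 293: -40.5 dB, -74.7°; ω = 2757: -55.1 dB, -81.2°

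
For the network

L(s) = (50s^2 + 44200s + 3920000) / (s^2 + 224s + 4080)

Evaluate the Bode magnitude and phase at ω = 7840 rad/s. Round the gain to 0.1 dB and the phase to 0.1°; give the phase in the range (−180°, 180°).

34.0 dB, -4.8°

Substitute s = j7840:
Numerator: 50(j7840)^2 + 44200(j7840) + 3920000 = -3069360000 + j346528000
Denominator: (j7840)^2 + 224(j7840) + 4080 = -61461520 + j1756160
|N| = √(3069360000² + 346528000²) ≈ 3.0889e+09, ∠N ≈ 173.56°
|D| = √(61461520² + 1756160²) ≈ 6.1487e+07, ∠D ≈ 178.36°
|L| = 3.0889e+09 / 6.1487e+07 ≈ 50.237
Gain = 20 log₁₀(50.237) ≈ 34.02 dB
∠L = 173.56° − 178.36° = -4.80°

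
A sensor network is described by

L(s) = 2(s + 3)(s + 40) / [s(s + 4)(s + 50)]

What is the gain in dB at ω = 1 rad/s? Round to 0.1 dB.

1.8 dB

At s = jω = j1:
zero (s+3): 3 + j1 → |·| = √(3²+1²) = √10 ≈ 3.1623, ∠ = arctan(1/3) ≈ 18.43°
zero (s+40): 40 + j1 → |·| = √(40²+1²) = √1601 ≈ 40.012, ∠ = arctan(1/40) ≈ 1.43°
pole (s+4): 4 + j1 → |·| = √(4²+1²) = √17 ≈ 4.1231, ∠ = arctan(1/4) ≈ 14.04°
pole (s+50): 50 + j1 → |·| = √(50²+1²) = √2501 ≈ 50.01, ∠ = arctan(1/50) ≈ 1.15°
pole at origin: |s| = 1, ∠ = 90.00° (in denominator)
|L| = 2 · 126.53 / 206.2 ≈ 1.2273
Gain = 20 log₁₀(1.2273) ≈ 1.78 dB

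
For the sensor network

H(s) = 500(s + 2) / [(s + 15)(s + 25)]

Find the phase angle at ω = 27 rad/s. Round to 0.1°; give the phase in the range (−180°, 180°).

-22.4°

At s = jω = j27:
zero (s+2): 2 + j27 → |·| = √(2²+27²) = √733 ≈ 27.074, ∠ = arctan(27/2) ≈ 85.76°
pole (s+15): 15 + j27 → |·| = √(15²+27²) = √954 ≈ 30.887, ∠ = arctan(27/15) ≈ 60.95°
pole (s+25): 25 + j27 → |·| = √(25²+27²) = √1354 ≈ 36.797, ∠ = arctan(27/25) ≈ 47.20°
∠H = 85.76° − 108.15° = -22.39°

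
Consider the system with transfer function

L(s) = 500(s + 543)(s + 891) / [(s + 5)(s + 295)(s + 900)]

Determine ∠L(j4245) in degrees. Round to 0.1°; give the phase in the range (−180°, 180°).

At s = jω = j4245:
zero (s+543): 543 + j4245 → |·| = √(543²+4245²) = √18314874 ≈ 4279.6, ∠ = arctan(4245/543) ≈ 82.71°
zero (s+891): 891 + j4245 → |·| = √(891²+4245²) = √18813906 ≈ 4337.5, ∠ = arctan(4245/891) ≈ 78.15°
pole (s+5): 5 + j4245 → |·| = √(5²+4245²) = √18020050 ≈ 4245, ∠ = arctan(4245/5) ≈ 89.93°
pole (s+295): 295 + j4245 → |·| = √(295²+4245²) = √18107050 ≈ 4255.2, ∠ = arctan(4245/295) ≈ 86.02°
pole (s+900): 900 + j4245 → |·| = √(900²+4245²) = √18830025 ≈ 4339.4, ∠ = arctan(4245/900) ≈ 78.03°
∠L = 160.86° − 253.98° = -93.12°

-93.1°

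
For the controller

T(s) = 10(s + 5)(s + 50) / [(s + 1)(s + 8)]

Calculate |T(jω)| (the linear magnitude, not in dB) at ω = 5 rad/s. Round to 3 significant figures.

73.9

At s = jω = j5:
zero (s+5): 5 + j5 → |·| = √(5²+5²) = √50 ≈ 7.0711, ∠ = arctan(5/5) ≈ 45.00°
zero (s+50): 50 + j5 → |·| = √(50²+5²) = √2525 ≈ 50.249, ∠ = arctan(5/50) ≈ 5.71°
pole (s+1): 1 + j5 → |·| = √(1²+5²) = √26 ≈ 5.099, ∠ = arctan(5/1) ≈ 78.69°
pole (s+8): 8 + j5 → |·| = √(8²+5²) = √89 ≈ 9.434, ∠ = arctan(5/8) ≈ 32.01°
|T| = 10 · 355.32 / 48.104 ≈ 73.865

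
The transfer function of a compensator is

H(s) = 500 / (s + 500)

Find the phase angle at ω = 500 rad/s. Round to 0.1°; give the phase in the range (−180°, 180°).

Substitute s = j500:
Numerator: 500 = 500 + j0
Denominator: (j500) + 500 = 500 + j500
|N| = √(500² + 0²) ≈ 500, ∠N ≈ 0.00°
|D| = √(500² + 500²) ≈ 707.11, ∠D ≈ 45.00°
∠H = 0.00° − 45.00° = -45.00°

-45.0°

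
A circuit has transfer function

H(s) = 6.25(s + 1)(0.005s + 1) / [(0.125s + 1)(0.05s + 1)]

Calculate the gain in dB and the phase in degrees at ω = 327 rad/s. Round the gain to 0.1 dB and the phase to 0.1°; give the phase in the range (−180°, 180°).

15.3 dB, -26.7°

At ω = 327 rad/s:
zero (1 + j327·1) = 1 + j327 → |·| ≈ 327, ∠ ≈ 89.82°
zero (1 + j327·0.005) = 1 + j1.635 → |·| ≈ 1.9166, ∠ ≈ 58.55°
pole (1 + j327·0.125) = 1 + j40.875 → |·| ≈ 40.887, ∠ ≈ 88.60°
pole (1 + j327·0.05) = 1 + j16.35 → |·| ≈ 16.381, ∠ ≈ 86.50°
|H| = 6.25 · 327 · 1.9166 / (40.887 · 16.381) ≈ 5.8484
Gain = 20 log₁₀(5.8484) ≈ 15.34 dB
∠H = (89.82° + 58.55°) − (88.60° + 86.50°) = -26.73°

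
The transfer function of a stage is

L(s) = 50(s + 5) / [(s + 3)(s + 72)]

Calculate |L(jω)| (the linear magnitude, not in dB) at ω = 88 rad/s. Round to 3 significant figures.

0.440

At s = jω = j88:
zero (s+5): 5 + j88 → |·| = √(5²+88²) = √7769 ≈ 88.142, ∠ = arctan(88/5) ≈ 86.75°
pole (s+3): 3 + j88 → |·| = √(3²+88²) = √7753 ≈ 88.051, ∠ = arctan(88/3) ≈ 88.05°
pole (s+72): 72 + j88 → |·| = √(72²+88²) = √12928 ≈ 113.7, ∠ = arctan(88/72) ≈ 50.71°
|L| = 50 · 88.142 / 10011 ≈ 0.44023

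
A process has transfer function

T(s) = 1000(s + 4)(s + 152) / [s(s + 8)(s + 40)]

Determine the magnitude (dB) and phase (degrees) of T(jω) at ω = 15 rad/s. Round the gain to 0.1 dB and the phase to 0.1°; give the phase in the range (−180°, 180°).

46.8 dB, -91.8°

At s = jω = j15:
zero (s+4): 4 + j15 → |·| = √(4²+15²) = √241 ≈ 15.524, ∠ = arctan(15/4) ≈ 75.07°
zero (s+152): 152 + j15 → |·| = √(152²+15²) = √23329 ≈ 152.74, ∠ = arctan(15/152) ≈ 5.64°
pole (s+8): 8 + j15 → |·| = √(8²+15²) = √289 ≈ 17, ∠ = arctan(15/8) ≈ 61.93°
pole (s+40): 40 + j15 → |·| = √(40²+15²) = √1825 ≈ 42.72, ∠ = arctan(15/40) ≈ 20.56°
pole at origin: |s| = 15, ∠ = 90.00° (in denominator)
|T| = 1000 · 2371.1 / 10894 ≈ 217.65
Gain = 20 log₁₀(217.65) ≈ 46.76 dB
∠T = 80.71° − 172.49° = -91.78°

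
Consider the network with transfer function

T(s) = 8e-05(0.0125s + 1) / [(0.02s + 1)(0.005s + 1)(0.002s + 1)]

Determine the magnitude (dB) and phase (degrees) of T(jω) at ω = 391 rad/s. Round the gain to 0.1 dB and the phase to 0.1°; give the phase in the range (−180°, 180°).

At ω = 391 rad/s:
zero (1 + j391·0.0125) = 1 + j4.8875 → |·| ≈ 4.9888, ∠ ≈ 78.44°
pole (1 + j391·0.02) = 1 + j7.82 → |·| ≈ 7.8837, ∠ ≈ 82.71°
pole (1 + j391·0.005) = 1 + j1.955 → |·| ≈ 2.1959, ∠ ≈ 62.91°
pole (1 + j391·0.002) = 1 + j0.782 → |·| ≈ 1.2695, ∠ ≈ 38.03°
|T| = 8e-05 · 4.9888 / (7.8837 · 2.1959 · 1.2695) ≈ 1.816e-05
Gain = 20 log₁₀(1.816e-05) ≈ -94.82 dB
∠T = (78.44°) − (82.71° + 62.91° + 38.03°) = -105.21°

-94.8 dB, -105.2°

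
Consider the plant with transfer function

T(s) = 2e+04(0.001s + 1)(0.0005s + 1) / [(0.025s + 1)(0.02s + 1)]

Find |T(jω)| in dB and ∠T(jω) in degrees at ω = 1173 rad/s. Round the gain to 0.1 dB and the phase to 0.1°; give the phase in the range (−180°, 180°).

At ω = 1173 rad/s:
zero (1 + j1173·0.001) = 1 + j1.173 → |·| ≈ 1.5414, ∠ ≈ 49.55°
zero (1 + j1173·0.0005) = 1 + j0.5865 → |·| ≈ 1.1593, ∠ ≈ 30.39°
pole (1 + j1173·0.025) = 1 + j29.325 → |·| ≈ 29.342, ∠ ≈ 88.05°
pole (1 + j1173·0.02) = 1 + j23.46 → |·| ≈ 23.481, ∠ ≈ 87.56°
|T| = 2e+04 · 1.5414 · 1.1593 / (29.342 · 23.481) ≈ 51.872
Gain = 20 log₁₀(51.872) ≈ 34.30 dB
∠T = (49.55° + 30.39°) − (88.05° + 87.56°) = -95.67°

34.3 dB, -95.7°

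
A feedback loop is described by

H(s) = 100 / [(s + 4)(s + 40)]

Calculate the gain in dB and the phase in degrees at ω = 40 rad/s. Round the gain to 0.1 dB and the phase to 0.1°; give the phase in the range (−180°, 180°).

-27.1 dB, -129.3°

At s = jω = j40:
pole (s+4): 4 + j40 → |·| = √(4²+40²) = √1616 ≈ 40.2, ∠ = arctan(40/4) ≈ 84.29°
pole (s+40): 40 + j40 → |·| = √(40²+40²) = √3200 ≈ 56.569, ∠ = arctan(40/40) ≈ 45.00°
|H| = 100 / 2274.1 ≈ 0.043973
Gain = 20 log₁₀(0.043973) ≈ -27.14 dB
∠H = 0.00° − 129.29° = -129.29°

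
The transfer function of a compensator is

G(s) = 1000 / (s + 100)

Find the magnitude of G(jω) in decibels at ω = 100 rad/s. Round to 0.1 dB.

17.0 dB

At s = jω = j100:
pole (s+100): 100 + j100 → |·| = √(100²+100²) = √20000 ≈ 141.42, ∠ = arctan(100/100) ≈ 45.00°
|G| = 1000 / 141.42 ≈ 7.0711
Gain = 20 log₁₀(7.0711) ≈ 16.99 dB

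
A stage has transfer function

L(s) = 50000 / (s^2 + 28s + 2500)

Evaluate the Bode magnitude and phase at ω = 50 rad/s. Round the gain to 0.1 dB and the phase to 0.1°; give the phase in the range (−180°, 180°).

At s = jω = j50:
quadratic: (j50)² + 28·j50 + 2500 = 0 + j1400 → |·| ≈ 1400, ∠ ≈ 90.00°
|L| = 50000 / 1400 ≈ 35.714
Gain = 20 log₁₀(35.714) ≈ 31.06 dB
∠L = 0.00° − 90.00° = -90.00°

31.1 dB, -90.0°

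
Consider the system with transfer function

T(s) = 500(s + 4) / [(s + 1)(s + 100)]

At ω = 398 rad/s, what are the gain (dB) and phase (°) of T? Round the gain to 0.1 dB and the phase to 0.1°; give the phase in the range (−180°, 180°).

1.7 dB, -76.3°

At s = jω = j398:
zero (s+4): 4 + j398 → |·| = √(4²+398²) = √158420 ≈ 398.02, ∠ = arctan(398/4) ≈ 89.42°
pole (s+1): 1 + j398 → |·| = √(1²+398²) = √158405 ≈ 398, ∠ = arctan(398/1) ≈ 89.86°
pole (s+100): 100 + j398 → |·| = √(100²+398²) = √168404 ≈ 410.37, ∠ = arctan(398/100) ≈ 75.90°
|T| = 500 · 398.02 / 1.6333e+05 ≈ 1.2185
Gain = 20 log₁₀(1.2185) ≈ 1.72 dB
∠T = 89.42° − 165.76° = -76.34°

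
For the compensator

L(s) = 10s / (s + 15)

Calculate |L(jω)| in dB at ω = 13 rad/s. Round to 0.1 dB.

At s = jω = j13:
zero at origin: s = j13 → |·| = 13, ∠ = 90.00°
pole (s+15): 15 + j13 → |·| = √(15²+13²) = √394 ≈ 19.849, ∠ = arctan(13/15) ≈ 40.91°
|L| = 10 · 13 / 19.849 ≈ 6.5494
Gain = 20 log₁₀(6.5494) ≈ 16.32 dB

16.3 dB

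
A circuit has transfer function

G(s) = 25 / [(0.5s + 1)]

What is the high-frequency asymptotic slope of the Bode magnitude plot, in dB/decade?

Each pole contributes −20 dB/decade at high frequency; each zero contributes +20 dB/decade.
Net: 0 zero(s) − 1 pole(s) → -20 dB/decade.

-20 dB/decade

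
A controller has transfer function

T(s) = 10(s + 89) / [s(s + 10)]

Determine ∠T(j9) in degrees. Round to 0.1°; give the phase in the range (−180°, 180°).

At s = jω = j9:
zero (s+89): 89 + j9 → |·| = √(89²+9²) = √8002 ≈ 89.454, ∠ = arctan(9/89) ≈ 5.77°
pole (s+10): 10 + j9 → |·| = √(10²+9²) = √181 ≈ 13.454, ∠ = arctan(9/10) ≈ 41.99°
pole at origin: |s| = 9, ∠ = 90.00° (in denominator)
∠T = 5.77° − 131.99° = -126.22°

-126.2°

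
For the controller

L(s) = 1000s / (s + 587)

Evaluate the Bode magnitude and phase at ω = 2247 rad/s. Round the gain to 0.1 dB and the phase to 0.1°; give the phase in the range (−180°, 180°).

At s = jω = j2247:
zero at origin: s = j2247 → |·| = 2247, ∠ = 90.00°
pole (s+587): 587 + j2247 → |·| = √(587²+2247²) = √5393578 ≈ 2322.4, ∠ = arctan(2247/587) ≈ 75.36°
|L| = 1000 · 2247 / 2322.4 ≈ 967.53
Gain = 20 log₁₀(967.53) ≈ 59.71 dB
∠L = 90.00° − 75.36° = 14.64°

59.7 dB, 14.6°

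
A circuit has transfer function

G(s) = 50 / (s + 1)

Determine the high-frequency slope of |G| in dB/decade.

-20 dB/decade

Each pole contributes −20 dB/decade at high frequency; each zero contributes +20 dB/decade.
Net: 0 zero(s) − 1 pole(s) → -20 dB/decade.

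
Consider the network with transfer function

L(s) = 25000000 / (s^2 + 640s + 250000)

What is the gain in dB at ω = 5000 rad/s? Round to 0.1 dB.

0.0 dB

At s = jω = j5000:
quadratic: (j5000)² + 640·j5000 + 250000 = -24750000 + j3200000 → |·| ≈ 2.4956e+07, ∠ ≈ 172.63°
|L| = 25000000 / 2.4956e+07 ≈ 1.0018
Gain = 20 log₁₀(1.0018) ≈ 0.02 dB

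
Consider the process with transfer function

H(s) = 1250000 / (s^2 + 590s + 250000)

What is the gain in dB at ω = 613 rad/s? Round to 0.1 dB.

10.3 dB

At s = jω = j613:
quadratic: (j613)² + 590·j613 + 250000 = -125769 + j361670 → |·| ≈ 3.8291e+05, ∠ ≈ 109.17°
|H| = 1250000 / 3.8291e+05 ≈ 3.2645
Gain = 20 log₁₀(3.2645) ≈ 10.28 dB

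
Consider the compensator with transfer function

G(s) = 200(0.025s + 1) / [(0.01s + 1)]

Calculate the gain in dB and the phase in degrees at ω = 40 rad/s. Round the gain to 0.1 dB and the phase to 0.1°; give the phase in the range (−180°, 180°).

At ω = 40 rad/s:
zero (1 + j40·0.025) = 1 + j1 → |·| ≈ 1.4142, ∠ ≈ 45.00°
pole (1 + j40·0.01) = 1 + j0.4 → |·| ≈ 1.077, ∠ ≈ 21.80°
|G| = 200 · 1.4142 / (1.077) ≈ 262.62
Gain = 20 log₁₀(262.62) ≈ 48.39 dB
∠G = (45.00°) − (21.80°) = 23.20°

48.4 dB, 23.2°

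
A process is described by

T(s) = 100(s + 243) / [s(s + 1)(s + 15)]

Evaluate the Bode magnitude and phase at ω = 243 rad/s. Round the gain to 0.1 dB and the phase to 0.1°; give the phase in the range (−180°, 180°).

-52.4 dB, 138.8°

At s = jω = j243:
zero (s+243): 243 + j243 → |·| = √(243²+243²) = √118098 ≈ 343.65, ∠ = arctan(243/243) ≈ 45.00°
pole (s+1): 1 + j243 → |·| = √(1²+243²) = √59050 ≈ 243, ∠ = arctan(243/1) ≈ 89.76°
pole (s+15): 15 + j243 → |·| = √(15²+243²) = √59274 ≈ 243.46, ∠ = arctan(243/15) ≈ 86.47°
pole at origin: |s| = 243, ∠ = 90.00° (in denominator)
|T| = 100 · 343.65 / 1.4376e+07 ≈ 0.0023904
Gain = 20 log₁₀(0.0023904) ≈ -52.43 dB
∠T = 45.00° − 266.23° = -221.23° ≡ 138.77° (principal value)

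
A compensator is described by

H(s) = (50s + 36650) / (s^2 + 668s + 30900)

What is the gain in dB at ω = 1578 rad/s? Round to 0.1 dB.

Substitute s = j1578:
Numerator: 50(j1578) + 36650 = 36650 + j78900
Denominator: (j1578)^2 + 668(j1578) + 30900 = -2459184 + j1054104
|N| = √(36650² + 78900²) ≈ 86997, ∠N ≈ 65.08°
|D| = √(2459184² + 1054104²) ≈ 2.6756e+06, ∠D ≈ 156.80°
|H| = 86997 / 2.6756e+06 ≈ 0.032515
Gain = 20 log₁₀(0.032515) ≈ -29.76 dB

-29.8 dB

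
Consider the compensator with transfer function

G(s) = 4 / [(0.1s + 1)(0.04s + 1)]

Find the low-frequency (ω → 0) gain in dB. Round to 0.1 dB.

12.0 dB

G(0) = 4 · 1 / 1 = 4
20 log₁₀(4) ≈ 12.04 dB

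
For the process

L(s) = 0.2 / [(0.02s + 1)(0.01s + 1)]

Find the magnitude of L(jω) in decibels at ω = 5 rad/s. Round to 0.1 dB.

-14.0 dB

At ω = 5 rad/s:
pole (1 + j5·0.02) = 1 + j0.1 → |·| ≈ 1.005, ∠ ≈ 5.71°
pole (1 + j5·0.01) = 1 + j0.05 → |·| ≈ 1.0012, ∠ ≈ 2.86°
|L| = 0.2 · 1 / (1.005 · 1.0012) ≈ 0.19877
Gain = 20 log₁₀(0.19877) ≈ -14.03 dB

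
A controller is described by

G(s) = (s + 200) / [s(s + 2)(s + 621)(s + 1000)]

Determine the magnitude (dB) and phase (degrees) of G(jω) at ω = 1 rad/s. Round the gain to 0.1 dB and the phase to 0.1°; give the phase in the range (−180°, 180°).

At s = jω = j1:
zero (s+200): 200 + j1 → |·| = √(200²+1²) = √40001 ≈ 200, ∠ = arctan(1/200) ≈ 0.29°
pole (s+2): 2 + j1 → |·| = √(2²+1²) = √5 ≈ 2.2361, ∠ = arctan(1/2) ≈ 26.57°
pole (s+621): 621 + j1 → |·| = √(621²+1²) = √385642 ≈ 621, ∠ = arctan(1/621) ≈ 0.09°
pole (s+1000): 1000 + j1 → |·| = √(1000²+1²) = √1000001 ≈ 1000, ∠ = arctan(1/1000) ≈ 0.06°
pole at origin: |s| = 1, ∠ = 90.00° (in denominator)
|G| = 1 · 200 / 1.3886e+06 ≈ 0.00014403
Gain = 20 log₁₀(0.00014403) ≈ -76.83 dB
∠G = 0.29° − 116.72° = -116.43°

-76.8 dB, -116.4°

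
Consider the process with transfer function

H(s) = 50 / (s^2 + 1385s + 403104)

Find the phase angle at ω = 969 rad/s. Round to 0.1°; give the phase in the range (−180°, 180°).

-111.8°

Substitute s = j969:
Numerator: 50 = 50 + j0
Denominator: (j969)^2 + 1385(j969) + 403104 = -535857 + j1342065
|N| = √(50² + 0²) ≈ 50, ∠N ≈ 0.00°
|D| = √(535857² + 1342065²) ≈ 1.4451e+06, ∠D ≈ 111.77°
∠H = 0.00° − 111.77° = -111.77°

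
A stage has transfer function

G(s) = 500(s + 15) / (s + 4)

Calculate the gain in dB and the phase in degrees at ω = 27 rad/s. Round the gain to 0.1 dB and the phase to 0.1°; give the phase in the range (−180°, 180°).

At s = jω = j27:
zero (s+15): 15 + j27 → |·| = √(15²+27²) = √954 ≈ 30.887, ∠ = arctan(27/15) ≈ 60.95°
pole (s+4): 4 + j27 → |·| = √(4²+27²) = √745 ≈ 27.295, ∠ = arctan(27/4) ≈ 81.57°
|G| = 500 · 30.887 / 27.295 ≈ 565.8
Gain = 20 log₁₀(565.8) ≈ 55.05 dB
∠G = 60.95° − 81.57° = -20.62°

55.1 dB, -20.6°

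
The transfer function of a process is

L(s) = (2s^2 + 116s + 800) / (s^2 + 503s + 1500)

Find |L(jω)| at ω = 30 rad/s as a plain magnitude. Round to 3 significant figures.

0.240

Substitute s = j30:
Numerator: 2(j30)^2 + 116(j30) + 800 = -1000 + j3480
Denominator: (j30)^2 + 503(j30) + 1500 = 600 + j15090
|N| = √(1000² + 3480²) ≈ 3620.8, ∠N ≈ 106.03°
|D| = √(600² + 15090²) ≈ 15102, ∠D ≈ 87.72°
|L| = 3620.8 / 15102 ≈ 0.23976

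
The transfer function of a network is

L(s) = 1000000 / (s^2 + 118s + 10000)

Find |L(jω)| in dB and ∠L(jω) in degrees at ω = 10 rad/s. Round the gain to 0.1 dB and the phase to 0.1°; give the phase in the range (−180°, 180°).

40.0 dB, -6.8°

At s = jω = j10:
quadratic: (j10)² + 118·j10 + 10000 = 9900 + j1180 → |·| ≈ 9970.1, ∠ ≈ 6.80°
|L| = 1000000 / 9970.1 ≈ 100.3
Gain = 20 log₁₀(100.3) ≈ 40.03 dB
∠L = 0.00° − 6.80° = -6.80°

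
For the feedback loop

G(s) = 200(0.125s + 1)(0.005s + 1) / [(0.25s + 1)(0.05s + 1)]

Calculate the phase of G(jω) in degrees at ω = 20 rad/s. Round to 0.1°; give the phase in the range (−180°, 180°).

At ω = 20 rad/s:
zero (1 + j20·0.125) = 1 + j2.5 → |·| ≈ 2.6926, ∠ ≈ 68.20°
zero (1 + j20·0.005) = 1 + j0.1 → |·| ≈ 1.005, ∠ ≈ 5.71°
pole (1 + j20·0.25) = 1 + j5 → |·| ≈ 5.099, ∠ ≈ 78.69°
pole (1 + j20·0.05) = 1 + j1 → |·| ≈ 1.4142, ∠ ≈ 45.00°
∠G = (68.20° + 5.71°) − (78.69° + 45.00°) = -49.78°

-49.8°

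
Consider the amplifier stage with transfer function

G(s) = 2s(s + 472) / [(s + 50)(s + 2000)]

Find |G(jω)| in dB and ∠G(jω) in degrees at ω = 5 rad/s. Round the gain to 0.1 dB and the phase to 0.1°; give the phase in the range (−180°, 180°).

-26.6 dB, 84.8°

At s = jω = j5:
zero (s+472): 472 + j5 → |·| = √(472²+5²) = √222809 ≈ 472.03, ∠ = arctan(5/472) ≈ 0.61°
zero at origin: s = j5 → |·| = 5, ∠ = 90.00°
pole (s+50): 50 + j5 → |·| = √(50²+5²) = √2525 ≈ 50.249, ∠ = arctan(5/50) ≈ 5.71°
pole (s+2000): 2000 + j5 → |·| = √(2000²+5²) = √4000025 ≈ 2000, ∠ = arctan(5/2000) ≈ 0.14°
|G| = 2 · 2360.1 / 1.005e+05 ≈ 0.046967
Gain = 20 log₁₀(0.046967) ≈ -26.56 dB
∠G = 90.61° − 5.85° = 84.76°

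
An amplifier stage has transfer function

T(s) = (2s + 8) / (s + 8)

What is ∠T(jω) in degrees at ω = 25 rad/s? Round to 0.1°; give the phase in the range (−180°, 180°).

Substitute s = j25:
Numerator: 2(j25) + 8 = 8 + j50
Denominator: (j25) + 8 = 8 + j25
|N| = √(8² + 50²) ≈ 50.636, ∠N ≈ 80.91°
|D| = √(8² + 25²) ≈ 26.249, ∠D ≈ 72.26°
∠T = 80.91° − 72.26° = 8.65°

8.7°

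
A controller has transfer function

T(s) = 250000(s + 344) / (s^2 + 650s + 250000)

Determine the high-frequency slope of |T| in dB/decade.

Each pole contributes −20 dB/decade at high frequency; each zero contributes +20 dB/decade.
Net: 1 zero(s) − 2 pole(s) → -20 dB/decade.

-20 dB/decade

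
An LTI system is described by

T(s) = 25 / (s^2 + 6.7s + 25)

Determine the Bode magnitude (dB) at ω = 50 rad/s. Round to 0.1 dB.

-40.0 dB

At s = jω = j50:
quadratic: (j50)² + 6.7·j50 + 25 = -2475 + j335 → |·| ≈ 2497.6, ∠ ≈ 172.29°
|T| = 25 / 2497.6 ≈ 0.01001
Gain = 20 log₁₀(0.01001) ≈ -39.99 dB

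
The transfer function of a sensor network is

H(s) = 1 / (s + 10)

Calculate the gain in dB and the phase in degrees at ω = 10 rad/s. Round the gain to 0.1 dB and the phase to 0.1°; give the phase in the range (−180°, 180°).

Substitute s = j10:
Numerator: 1 = 1 + j0
Denominator: (j10) + 10 = 10 + j10
|N| = √(1² + 0²) ≈ 1, ∠N ≈ 0.00°
|D| = √(10² + 10²) ≈ 14.142, ∠D ≈ 45.00°
|H| = 1 / 14.142 ≈ 0.070711
Gain = 20 log₁₀(0.070711) ≈ -23.01 dB
∠H = 0.00° − 45.00° = -45.00°

-23.0 dB, -45.0°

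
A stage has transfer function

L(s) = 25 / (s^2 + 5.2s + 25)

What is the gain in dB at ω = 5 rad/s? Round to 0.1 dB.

-0.3 dB

At s = jω = j5:
quadratic: (j5)² + 5.2·j5 + 25 = 0 + j26 → |·| ≈ 26, ∠ ≈ 90.00°
|L| = 25 / 26 ≈ 0.96154
Gain = 20 log₁₀(0.96154) ≈ -0.34 dB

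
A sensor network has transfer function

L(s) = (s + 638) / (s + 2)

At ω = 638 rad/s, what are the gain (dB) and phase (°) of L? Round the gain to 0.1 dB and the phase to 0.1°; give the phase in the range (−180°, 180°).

Substitute s = j638:
Numerator: (j638) + 638 = 638 + j638
Denominator: (j638) + 2 = 2 + j638
|N| = √(638² + 638²) ≈ 902.27, ∠N ≈ 45.00°
|D| = √(2² + 638²) ≈ 638, ∠D ≈ 89.82°
|L| = 902.27 / 638 ≈ 1.4142
Gain = 20 log₁₀(1.4142) ≈ 3.01 dB
∠L = 45.00° − 89.82° = -44.82°

3.0 dB, -44.8°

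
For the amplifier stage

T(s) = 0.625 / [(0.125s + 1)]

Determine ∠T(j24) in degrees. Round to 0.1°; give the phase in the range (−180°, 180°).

-71.6°

At ω = 24 rad/s:
pole (1 + j24·0.125) = 1 + j3 → |·| ≈ 3.1623, ∠ ≈ 71.57°
∠T = (0°) − (71.57°) = -71.57°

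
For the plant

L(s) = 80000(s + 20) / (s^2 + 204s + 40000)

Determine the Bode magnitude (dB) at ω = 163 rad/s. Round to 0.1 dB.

At s = jω = j163:
zero (s+20): 20 + j163 → |·| = √(20²+163²) = √26969 ≈ 164.22, ∠ = arctan(163/20) ≈ 83.00°
quadratic: (j163)² + 204·j163 + 40000 = 13431 + j33252 → |·| ≈ 35862, ∠ ≈ 68.01°
|L| = 80000 · 164.22 / 35862 ≈ 366.34
Gain = 20 log₁₀(366.34) ≈ 51.28 dB

51.3 dB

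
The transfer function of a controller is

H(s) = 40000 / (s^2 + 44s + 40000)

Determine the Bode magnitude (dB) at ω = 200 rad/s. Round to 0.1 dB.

At s = jω = j200:
quadratic: (j200)² + 44·j200 + 40000 = 0 + j8800 → |·| ≈ 8800, ∠ ≈ 90.00°
|H| = 40000 / 8800 ≈ 4.5455
Gain = 20 log₁₀(4.5455) ≈ 13.15 dB

13.2 dB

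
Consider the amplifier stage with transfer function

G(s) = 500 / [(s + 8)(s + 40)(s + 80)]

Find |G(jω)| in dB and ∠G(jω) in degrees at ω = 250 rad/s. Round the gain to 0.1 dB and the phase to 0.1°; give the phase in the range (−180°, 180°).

At s = jω = j250:
pole (s+8): 8 + j250 → |·| = √(8²+250²) = √62564 ≈ 250.13, ∠ = arctan(250/8) ≈ 88.17°
pole (s+40): 40 + j250 → |·| = √(40²+250²) = √64100 ≈ 253.18, ∠ = arctan(250/40) ≈ 80.91°
pole (s+80): 80 + j250 → |·| = √(80²+250²) = √68900 ≈ 262.49, ∠ = arctan(250/80) ≈ 72.26°
|G| = 500 / 1.6623e+07 ≈ 3.0079e-05
Gain = 20 log₁₀(3.0079e-05) ≈ -90.43 dB
∠G = 0.00° − 241.34° = -241.34° ≡ 118.66° (principal value)

-90.4 dB, 118.7°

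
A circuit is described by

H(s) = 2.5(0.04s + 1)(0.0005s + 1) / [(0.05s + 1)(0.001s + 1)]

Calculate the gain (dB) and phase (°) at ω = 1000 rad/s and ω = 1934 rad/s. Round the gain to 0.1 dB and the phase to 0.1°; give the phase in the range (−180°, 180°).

ω = 1000: 4.0 dB, -18.7°; ω = 1934: 2.1 dB, -18.8°

At ω = 1000 rad/s:
zero (1 + j1000·0.04) = 1 + j40 → |·| ≈ 40.012, ∠ ≈ 88.57°
zero (1 + j1000·0.0005) = 1 + j0.5 → |·| ≈ 1.118, ∠ ≈ 26.57°
pole (1 + j1000·0.05) = 1 + j50 → |·| ≈ 50.01, ∠ ≈ 88.85°
pole (1 + j1000·0.001) = 1 + j1 → |·| ≈ 1.4142, ∠ ≈ 45.00°
|H| = 2.5 · 40.012 · 1.118 / (50.01 · 1.4142) ≈ 1.5813
Gain = 20 log₁₀(1.5813) ≈ 3.98 dB
∠H = (88.57° + 26.57°) − (88.85° + 45.00°) = -18.71°

At ω = 1934 rad/s:
zero (1 + j1934·0.04) = 1 + j77.36 → |·| ≈ 77.366, ∠ ≈ 89.26°
zero (1 + j1934·0.0005) = 1 + j0.967 → |·| ≈ 1.3911, ∠ ≈ 44.04°
pole (1 + j1934·0.05) = 1 + j96.7 → |·| ≈ 96.705, ∠ ≈ 89.41°
pole (1 + j1934·0.001) = 1 + j1.934 → |·| ≈ 2.1772, ∠ ≈ 62.66°
|H| = 2.5 · 77.366 · 1.3911 / (96.705 · 2.1772) ≈ 1.2779
Gain = 20 log₁₀(1.2779) ≈ 2.13 dB
∠H = (89.26° + 44.04°) − (89.41° + 62.66°) = -18.77°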